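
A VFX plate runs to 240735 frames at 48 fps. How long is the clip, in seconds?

5015.3125 seconds

Running time = 240735 / (48) = 5015.3125 s.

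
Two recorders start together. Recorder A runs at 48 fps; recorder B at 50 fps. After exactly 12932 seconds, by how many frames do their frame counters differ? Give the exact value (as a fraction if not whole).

A emits 48 × 12932 = 620736 frames; B emits 50 × 12932 = 646600.
Difference = 25864 frames; B is ahead of A.

25864 frames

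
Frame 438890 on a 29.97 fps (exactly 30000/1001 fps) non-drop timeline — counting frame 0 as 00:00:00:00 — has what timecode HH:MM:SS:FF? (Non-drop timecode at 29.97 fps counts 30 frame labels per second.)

438890 ÷ 30 = 14629 full seconds, remainder 20 frames.
14629 s = 4 h 3 min 49 s.
Timecode: 04:03:49:20.

04:03:49:20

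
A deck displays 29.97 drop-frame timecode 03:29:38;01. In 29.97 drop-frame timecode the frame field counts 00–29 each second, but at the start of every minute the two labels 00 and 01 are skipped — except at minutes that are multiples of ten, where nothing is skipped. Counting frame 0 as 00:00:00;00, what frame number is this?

376963

Complete 10-minute blocks: 20, each 17982 frames → 359640.
Remaining 9 whole minutes in the current block: 1800 + 8 × 1798 = 16184 frames.
Within the current minute: 38 × 30 + 1 − 2 = 1139 (labels ;00/;01 skipped at this minute). Total = 359640 + 16184 + 1139 = 376963.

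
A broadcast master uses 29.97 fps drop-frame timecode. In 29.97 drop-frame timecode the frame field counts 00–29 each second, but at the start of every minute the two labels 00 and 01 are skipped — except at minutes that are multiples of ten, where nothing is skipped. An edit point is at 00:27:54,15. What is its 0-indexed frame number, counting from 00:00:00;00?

50185

Complete 10-minute blocks: 2, each 17982 frames → 35964.
Remaining 7 whole minutes in the current block: 1800 + 6 × 1798 = 12588 frames.
Within the current minute: 54 × 30 + 15 − 2 = 1633 (labels ;00/;01 skipped at this minute). Total = 35964 + 12588 + 1633 = 50185.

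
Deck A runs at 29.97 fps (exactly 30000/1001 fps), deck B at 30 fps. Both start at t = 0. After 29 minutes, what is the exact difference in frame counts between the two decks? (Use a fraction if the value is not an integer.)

29 min = 1740 s.
A emits 30000/1001 × 1740 = 52200000/1001 frames; B emits 30 × 1740 = 52200.
Difference = 52200/1001 frames (≈ 52.1479); B is ahead of A.

52200/1001 frames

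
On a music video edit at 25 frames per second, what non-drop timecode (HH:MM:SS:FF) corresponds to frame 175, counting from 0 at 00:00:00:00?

00:00:07:00

175 ÷ 25 = 7 full seconds, remainder 0 frames.
7 s = 0 h 0 min 7 s.
Timecode: 00:00:07:00.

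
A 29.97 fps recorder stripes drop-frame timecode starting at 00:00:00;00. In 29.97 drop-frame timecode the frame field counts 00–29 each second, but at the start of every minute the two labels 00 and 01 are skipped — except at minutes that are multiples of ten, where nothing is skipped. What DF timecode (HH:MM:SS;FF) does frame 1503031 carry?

Ten DF minutes hold 17982 frames, so frame 1503031 lies in block 83 (frames 1492506–1510487) with 10525 frames into that block.
The block's first minute is 1800 frames and the rest 1798 each; 10525 frames reaches minute 5, so 83 × 18 + 5 × 2 = 1504 labels have been skipped so far.
Adding those back, label number 1503031 + 1504 = 1504535 at 30 labels/s is 50151 s + 5 f = 13 h 55 min 51 s frame 5, i.e. 13:55:51;05.

13:55:51;05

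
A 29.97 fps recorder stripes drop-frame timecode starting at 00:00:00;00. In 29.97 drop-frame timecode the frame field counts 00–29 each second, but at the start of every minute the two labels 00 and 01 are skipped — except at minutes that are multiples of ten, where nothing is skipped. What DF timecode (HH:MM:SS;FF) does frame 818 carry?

Each 10-minute DF block holds 10 × 60 × 30 − 9 × 2 = 17982 frames. 818 ÷ 17982 → 0 full blocks, remainder 818.
Within the partial block the first minute is 1800 frames and each further minute 1798, so 0 further minute boundaries passed. Total skipped labels = 18 × 0 + 2 × 0 = 0.
Non-drop label index = 818 + 0 = 818; at 30 labels/s that is 00:00:27:08, i.e. DF 00:00:27;08.

00:00:27;08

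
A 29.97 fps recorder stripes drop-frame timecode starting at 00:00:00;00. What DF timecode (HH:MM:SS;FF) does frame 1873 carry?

Each 10-minute DF block holds 10 × 60 × 30 − 9 × 2 = 17982 frames. 1873 ÷ 17982 → 0 full blocks, remainder 1873.
Within the partial block the first minute is 1800 frames and each further minute 1798, so 1 further minute boundary passed. Total skipped labels = 18 × 0 + 2 × 1 = 2.
Non-drop label index = 1873 + 2 = 1875; at 30 labels/s that is 00:01:02:15, i.e. DF 00:01:02;15.

00:01:02;15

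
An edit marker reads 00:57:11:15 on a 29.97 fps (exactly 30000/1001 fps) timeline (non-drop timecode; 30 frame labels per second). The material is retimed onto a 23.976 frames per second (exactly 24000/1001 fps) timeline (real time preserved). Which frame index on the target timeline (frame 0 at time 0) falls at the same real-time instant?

Source frame index: (0×3600 + 57×60 + 11) × 30 + 15 = 102945.
Real time: 102945 / (30000/1001) = 6869863/2000 s.
Target frame: (6869863/2000) × (24000/1001) = 82356.

frame 82356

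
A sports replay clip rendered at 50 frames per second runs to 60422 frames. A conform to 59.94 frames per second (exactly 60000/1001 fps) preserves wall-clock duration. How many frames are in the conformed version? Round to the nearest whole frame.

72434 frames

Frames at target rate = 60422 × (60000/1001) / (50) = 72506400/1001 ≈ 72433.966.
Nearest whole frame: 72434.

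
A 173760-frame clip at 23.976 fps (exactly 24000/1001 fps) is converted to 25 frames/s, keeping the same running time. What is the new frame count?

Target frames = source frames × (target rate / source rate) = 173760 × (25)/(24000/1001) = 173760 × 1001/960 = 181181.

181181 frames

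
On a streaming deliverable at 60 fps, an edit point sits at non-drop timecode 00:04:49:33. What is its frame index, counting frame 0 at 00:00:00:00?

17373

Total seconds to the label: (0 × 3600 + 4 × 60 + 49) = 289.
Frame index = 289 × 60 + 33 = 17373.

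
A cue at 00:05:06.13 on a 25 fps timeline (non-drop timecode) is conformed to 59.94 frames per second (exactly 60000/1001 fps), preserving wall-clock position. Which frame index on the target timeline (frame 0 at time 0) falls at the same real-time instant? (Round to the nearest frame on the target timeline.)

frame 18373

Source frame index: (0×3600 + 5×60 + 6) × 25 + 13 = 7663.
Real time: 7663 / (25) = 7663/25 s.
Target frame: (7663/25) × (60000/1001) = 18391200/1001 ≈ 18372.827 → 18373.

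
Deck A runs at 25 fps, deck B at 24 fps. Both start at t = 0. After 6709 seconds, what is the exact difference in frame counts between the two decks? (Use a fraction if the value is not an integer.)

6709 frames

A emits 25 × 6709 = 167725 frames; B emits 24 × 6709 = 161016.
Difference = 6709 frames; B is behind A.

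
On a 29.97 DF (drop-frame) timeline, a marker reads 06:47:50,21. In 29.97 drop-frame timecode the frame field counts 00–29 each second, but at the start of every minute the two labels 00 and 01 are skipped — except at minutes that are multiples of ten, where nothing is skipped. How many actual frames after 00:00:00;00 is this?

As if non-drop at 30 labels/s: (6 × 3600 + 47 × 60 + 50) × 30 + 21 = 734121.
Minute boundaries passed: 407; those not divisible by 10: 407 − 40 = 367; dropped labels = 2 × 367 = 734.
Actual frame index = 734121 − 734 = 733387.

733387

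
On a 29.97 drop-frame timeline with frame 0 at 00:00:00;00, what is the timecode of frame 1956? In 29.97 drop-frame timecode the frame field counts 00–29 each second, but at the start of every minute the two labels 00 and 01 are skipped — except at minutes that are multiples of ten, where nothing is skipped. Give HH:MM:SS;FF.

00:01:05;08

Each 10-minute DF block holds 10 × 60 × 30 − 9 × 2 = 17982 frames. 1956 ÷ 17982 → 0 full blocks, remainder 1956.
Within the partial block the first minute is 1800 frames and each further minute 1798, so 1 further minute boundary passed. Total skipped labels = 18 × 0 + 2 × 1 = 2.
Non-drop label index = 1956 + 2 = 1958; at 30 labels/s that is 00:01:05:08, i.e. DF 00:01:05;08.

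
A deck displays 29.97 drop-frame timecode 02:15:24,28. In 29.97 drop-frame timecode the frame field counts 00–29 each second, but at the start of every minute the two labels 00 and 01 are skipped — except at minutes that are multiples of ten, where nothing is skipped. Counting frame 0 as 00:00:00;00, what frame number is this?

Complete 10-minute blocks: 13, each 17982 frames → 233766.
Remaining 5 whole minutes in the current block: 1800 + 4 × 1798 = 8992 frames.
Within the current minute: 24 × 30 + 28 − 2 = 746 (labels ;00/;01 skipped at this minute). Total = 233766 + 8992 + 746 = 243504.

243504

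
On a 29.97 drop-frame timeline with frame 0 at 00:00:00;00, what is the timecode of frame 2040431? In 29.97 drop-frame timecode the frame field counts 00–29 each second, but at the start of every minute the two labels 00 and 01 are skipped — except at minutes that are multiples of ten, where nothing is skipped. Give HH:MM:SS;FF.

Each 10-minute DF block holds 10 × 60 × 30 − 9 × 2 = 17982 frames. 2040431 ÷ 17982 → 113 full blocks, remainder 8465.
Within the partial block the first minute is 1800 frames and each further minute 1798, so 4 further minute boundaries passed. Total skipped labels = 18 × 113 + 2 × 4 = 2042.
Non-drop label index = 2040431 + 2042 = 2042473; at 30 labels/s that is 18:54:42:13, i.e. DF 18:54:42;13.

18:54:42;13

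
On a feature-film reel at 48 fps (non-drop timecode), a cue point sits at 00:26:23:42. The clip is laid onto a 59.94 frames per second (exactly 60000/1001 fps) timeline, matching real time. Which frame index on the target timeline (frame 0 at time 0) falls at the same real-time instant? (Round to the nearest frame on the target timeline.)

Source frame index: (0×3600 + 26×60 + 23) × 48 + 42 = 76026.
Real time: 76026 / (48) = 12671/8 s.
Target frame: (12671/8) × (60000/1001) = 95032500/1001 ≈ 94937.562 → 94938.

frame 94938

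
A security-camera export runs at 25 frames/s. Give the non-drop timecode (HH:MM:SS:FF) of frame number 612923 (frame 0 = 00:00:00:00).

612923 ÷ 25 = 24516 full seconds, remainder 23 frames.
24516 s = 6 h 48 min 36 s.
Timecode: 06:48:36:23.

06:48:36:23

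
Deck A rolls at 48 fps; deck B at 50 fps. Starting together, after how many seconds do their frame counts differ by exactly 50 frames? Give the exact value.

25 seconds

The gap grows by |50 − 48| = 2 frames per second.
Time for a 50-frame gap: 50 ÷ (2) = 25 s.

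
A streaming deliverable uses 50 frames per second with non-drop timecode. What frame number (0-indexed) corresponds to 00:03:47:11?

Total seconds to the label: (0 × 3600 + 3 × 60 + 47) = 227.
Frame index = 227 × 50 + 11 = 11361.

frame 11361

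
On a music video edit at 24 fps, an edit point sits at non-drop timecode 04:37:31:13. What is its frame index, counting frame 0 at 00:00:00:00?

399637

Total seconds to the label: (4 × 3600 + 37 × 60 + 31) = 16651.
Frame index = 16651 × 24 + 13 = 399637.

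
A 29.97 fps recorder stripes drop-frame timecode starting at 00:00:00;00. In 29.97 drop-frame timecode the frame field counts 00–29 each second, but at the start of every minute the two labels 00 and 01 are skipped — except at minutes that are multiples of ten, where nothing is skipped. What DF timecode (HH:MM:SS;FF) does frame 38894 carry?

00:21:37;22

Ten DF minutes hold 17982 frames, so frame 38894 lies in block 2 (frames 35964–53945) with 2930 frames into that block.
The block's first minute is 1800 frames and the rest 1798 each; 2930 frames reaches minute 1, so 2 × 18 + 1 × 2 = 38 labels have been skipped so far.
Adding those back, label number 38894 + 38 = 38932 at 30 labels/s is 1297 s + 22 f = 0 h 21 min 37 s frame 22, i.e. 00:21:37;22.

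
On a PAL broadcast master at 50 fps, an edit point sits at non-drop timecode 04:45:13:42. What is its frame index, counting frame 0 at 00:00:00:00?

frame 855692

Total seconds to the label: (4 × 3600 + 45 × 60 + 13) = 17113.
Frame index = 17113 × 50 + 42 = 855692.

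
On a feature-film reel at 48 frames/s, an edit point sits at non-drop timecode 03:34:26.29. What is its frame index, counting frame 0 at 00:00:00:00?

617597

Total seconds to the label: (3 × 3600 + 34 × 60 + 26) = 12866.
Frame index = 12866 × 48 + 29 = 617597.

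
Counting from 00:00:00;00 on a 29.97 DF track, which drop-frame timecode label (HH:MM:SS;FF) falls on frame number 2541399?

Ten DF minutes hold 17982 frames, so frame 2541399 lies in block 141 (frames 2535462–2553443) with 5937 frames into that block.
The block's first minute is 1800 frames and the rest 1798 each; 5937 frames reaches minute 3, so 141 × 18 + 3 × 2 = 2544 labels have been skipped so far.
Adding those back, label number 2541399 + 2544 = 2543943 at 30 labels/s is 84798 s + 3 f = 23 h 33 min 18 s frame 3, i.e. 23:33:18;03.

23:33:18;03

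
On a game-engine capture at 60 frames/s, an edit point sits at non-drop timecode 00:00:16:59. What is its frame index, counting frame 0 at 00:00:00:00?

frame 1019

Total seconds to the label: (0 × 3600 + 0 × 60 + 16) = 16.
Frame index = 16 × 60 + 59 = 1019.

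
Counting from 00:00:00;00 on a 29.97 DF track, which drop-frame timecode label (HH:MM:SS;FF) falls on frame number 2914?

00:01:37;06

Each 10-minute DF block holds 10 × 60 × 30 − 9 × 2 = 17982 frames. 2914 ÷ 17982 → 0 full blocks, remainder 2914.
Within the partial block the first minute is 1800 frames and each further minute 1798, so 1 further minute boundary passed. Total skipped labels = 18 × 0 + 2 × 1 = 2.
Non-drop label index = 2914 + 2 = 2916; at 30 labels/s that is 00:01:37:06, i.e. DF 00:01:37;06.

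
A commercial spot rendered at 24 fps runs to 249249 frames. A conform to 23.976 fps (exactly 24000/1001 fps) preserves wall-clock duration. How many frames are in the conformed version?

249000 frames

Target frames = source frames × (target rate / source rate) = 249249 × (24000/1001)/(24) = 249249 × 1000/1001 = 249000.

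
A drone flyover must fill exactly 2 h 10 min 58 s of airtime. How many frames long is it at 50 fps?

392900 frames

2 h 10 min 58 s = 7858 s.
Frames = 7858 × 50 = 392900.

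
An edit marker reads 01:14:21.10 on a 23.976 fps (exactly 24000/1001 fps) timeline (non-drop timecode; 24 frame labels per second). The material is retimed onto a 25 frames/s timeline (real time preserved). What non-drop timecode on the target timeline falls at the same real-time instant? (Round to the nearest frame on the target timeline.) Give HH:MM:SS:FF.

Source frame index: (1×3600 + 14×60 + 21) × 24 + 10 = 107074.
Real time: 107074 / (24000/1001) = 53590537/12000 s.
Target frame: (53590537/12000) × (25) = 53590537/480 ≈ 111646.952 → 111647.
At 25 labels/s: frame 111647 → 01:14:25:22.

01:14:25:22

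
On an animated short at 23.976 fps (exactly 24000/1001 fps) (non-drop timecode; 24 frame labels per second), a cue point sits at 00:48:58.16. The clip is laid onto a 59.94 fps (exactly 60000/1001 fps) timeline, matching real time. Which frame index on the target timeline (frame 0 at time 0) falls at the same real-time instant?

frame 176320

Source frame index: (0×3600 + 48×60 + 58) × 24 + 16 = 70528.
Real time: 70528 / (24000/1001) = 1103102/375 s.
Target frame: (1103102/375) × (60000/1001) = 176320.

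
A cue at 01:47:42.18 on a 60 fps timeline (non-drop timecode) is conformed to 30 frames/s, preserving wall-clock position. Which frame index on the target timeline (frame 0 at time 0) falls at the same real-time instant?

Source frame index: (1×3600 + 47×60 + 42) × 60 + 18 = 387738.
Real time: 387738 / (60) = 64623/10 s.
Target frame: (64623/10) × (30) = 193869.

frame 193869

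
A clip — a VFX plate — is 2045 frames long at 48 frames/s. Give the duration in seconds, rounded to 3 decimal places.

Running time = 2045 × 1/48 = 2045/48 s ≈ 42.604 s.

42.604 seconds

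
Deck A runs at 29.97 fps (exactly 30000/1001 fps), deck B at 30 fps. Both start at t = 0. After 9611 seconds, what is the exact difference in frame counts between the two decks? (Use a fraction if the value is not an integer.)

A emits 30000/1001 × 9611 = 41190000/143 frames; B emits 30 × 9611 = 288330.
Difference = 41190/143 frames (≈ 288.0420); B is ahead of A.

41190/143 frames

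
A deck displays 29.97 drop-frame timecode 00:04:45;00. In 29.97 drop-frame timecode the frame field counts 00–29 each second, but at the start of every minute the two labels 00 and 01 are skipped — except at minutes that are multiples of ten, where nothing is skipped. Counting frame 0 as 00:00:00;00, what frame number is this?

Complete 10-minute blocks: 0, each 17982 frames → 0.
Remaining 4 whole minutes in the current block: 1800 + 3 × 1798 = 7194 frames.
Within the current minute: 45 × 30 + 0 − 2 = 1348 (labels ;00/;01 skipped at this minute). Total = 0 + 7194 + 1348 = 8542.

8542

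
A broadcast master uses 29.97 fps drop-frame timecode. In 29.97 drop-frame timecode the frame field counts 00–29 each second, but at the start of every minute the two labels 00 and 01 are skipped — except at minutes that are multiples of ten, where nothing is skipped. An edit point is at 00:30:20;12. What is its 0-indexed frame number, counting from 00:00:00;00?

As if non-drop at 30 labels/s: (0 × 3600 + 30 × 60 + 20) × 30 + 12 = 54612.
Minute boundaries passed: 30; those not divisible by 10: 30 − 3 = 27; dropped labels = 2 × 27 = 54.
Actual frame index = 54612 − 54 = 54558.

54558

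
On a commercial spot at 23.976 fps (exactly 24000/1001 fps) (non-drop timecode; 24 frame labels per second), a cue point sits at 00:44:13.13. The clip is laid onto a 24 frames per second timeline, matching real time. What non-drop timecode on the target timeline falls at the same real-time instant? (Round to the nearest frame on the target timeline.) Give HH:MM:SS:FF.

Source frame index: (0×3600 + 44×60 + 13) × 24 + 13 = 63685.
Real time: 63685 / (24000/1001) = 12749737/4800 s.
Target frame: (12749737/4800) × (24) = 12749737/200 ≈ 63748.685 → 63749.
At 24 labels/s: frame 63749 → 00:44:16:05.

00:44:16:05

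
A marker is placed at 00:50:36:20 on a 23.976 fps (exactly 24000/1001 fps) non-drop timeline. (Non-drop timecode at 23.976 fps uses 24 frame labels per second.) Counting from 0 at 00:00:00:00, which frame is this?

Total seconds to the label: (0 × 3600 + 50 × 60 + 36) = 3036.
Frame index = 3036 × 24 + 20 = 72884.

frame 72884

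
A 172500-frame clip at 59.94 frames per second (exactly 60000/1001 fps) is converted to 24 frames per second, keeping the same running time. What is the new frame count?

69069 frames

Target frames = source frames × (target rate / source rate) = 172500 × (24)/(60000/1001) = 172500 × 1001/2500 = 69069.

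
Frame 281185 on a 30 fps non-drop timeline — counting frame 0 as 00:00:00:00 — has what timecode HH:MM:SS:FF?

02:36:12:25

281185 ÷ 30 = 9372 full seconds, remainder 25 frames.
9372 s = 2 h 36 min 12 s.
Timecode: 02:36:12:25.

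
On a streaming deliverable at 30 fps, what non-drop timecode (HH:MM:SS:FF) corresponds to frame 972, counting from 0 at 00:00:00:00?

00:00:32:12

972 ÷ 30 = 32 full seconds, remainder 12 frames.
32 s = 0 h 0 min 32 s.
Timecode: 00:00:32:12.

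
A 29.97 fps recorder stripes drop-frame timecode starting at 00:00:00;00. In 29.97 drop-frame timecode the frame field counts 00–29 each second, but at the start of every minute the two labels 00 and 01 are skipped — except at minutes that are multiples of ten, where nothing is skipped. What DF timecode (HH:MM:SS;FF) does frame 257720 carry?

02:23:19;08

Each 10-minute DF block holds 10 × 60 × 30 − 9 × 2 = 17982 frames. 257720 ÷ 17982 → 14 full blocks, remainder 5972.
Within the partial block the first minute is 1800 frames and each further minute 1798, so 3 further minute boundaries passed. Total skipped labels = 18 × 14 + 2 × 3 = 258.
Non-drop label index = 257720 + 258 = 257978; at 30 labels/s that is 02:23:19:08, i.e. DF 02:23:19;08.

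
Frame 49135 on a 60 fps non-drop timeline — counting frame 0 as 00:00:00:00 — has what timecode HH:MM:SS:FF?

00:13:38:55

49135 ÷ 60 = 818 full seconds, remainder 55 frames.
818 s = 0 h 13 min 38 s.
Timecode: 00:13:38:55.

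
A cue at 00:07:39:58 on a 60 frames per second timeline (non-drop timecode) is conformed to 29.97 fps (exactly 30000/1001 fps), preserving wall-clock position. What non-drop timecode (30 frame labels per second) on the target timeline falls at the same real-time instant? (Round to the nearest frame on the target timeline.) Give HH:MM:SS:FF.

Source frame index: (0×3600 + 7×60 + 39) × 60 + 58 = 27598.
Real time: 27598 / (60) = 13799/30 s.
Target frame: (13799/30) × (30000/1001) = 13799000/1001 ≈ 13785.215 → 13785.
At 30 labels/s: frame 13785 → 00:07:39:15.

00:07:39:15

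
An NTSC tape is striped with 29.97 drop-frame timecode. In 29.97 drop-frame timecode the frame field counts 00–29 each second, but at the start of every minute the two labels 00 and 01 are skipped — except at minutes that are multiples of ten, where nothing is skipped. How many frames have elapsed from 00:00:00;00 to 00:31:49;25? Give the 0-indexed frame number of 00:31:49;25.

As if non-drop at 30 labels/s: (0 × 3600 + 31 × 60 + 49) × 30 + 25 = 57295.
Minute boundaries passed: 31; those not divisible by 10: 31 − 3 = 28; dropped labels = 2 × 28 = 56.
Actual frame index = 57295 − 56 = 57239.

57239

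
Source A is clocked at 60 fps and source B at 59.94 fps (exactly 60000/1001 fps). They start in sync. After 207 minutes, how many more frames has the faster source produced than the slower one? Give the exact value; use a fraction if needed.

207 min = 12420 s.
A emits 60 × 12420 = 745200 frames; B emits 60000/1001 × 12420 = 745200000/1001.
Difference = 745200/1001 frames (≈ 744.4555); B is behind A.

745200/1001 frames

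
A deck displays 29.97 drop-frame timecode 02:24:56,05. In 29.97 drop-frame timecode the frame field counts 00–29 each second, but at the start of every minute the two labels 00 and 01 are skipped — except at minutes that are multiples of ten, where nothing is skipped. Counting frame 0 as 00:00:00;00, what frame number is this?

Complete 10-minute blocks: 14, each 17982 frames → 251748.
Remaining 4 whole minutes in the current block: 1800 + 3 × 1798 = 7194 frames.
Within the current minute: 56 × 30 + 5 − 2 = 1683 (labels ;00/;01 skipped at this minute). Total = 251748 + 7194 + 1683 = 260625.

260625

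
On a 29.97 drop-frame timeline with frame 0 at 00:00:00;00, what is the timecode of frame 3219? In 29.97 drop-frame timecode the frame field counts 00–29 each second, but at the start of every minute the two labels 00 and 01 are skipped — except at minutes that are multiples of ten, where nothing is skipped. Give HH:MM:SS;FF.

00:01:47;11

Each 10-minute DF block holds 10 × 60 × 30 − 9 × 2 = 17982 frames. 3219 ÷ 17982 → 0 full blocks, remainder 3219.
Within the partial block the first minute is 1800 frames and each further minute 1798, so 1 further minute boundary passed. Total skipped labels = 18 × 0 + 2 × 1 = 2.
Non-drop label index = 3219 + 2 = 3221; at 30 labels/s that is 00:01:47:11, i.e. DF 00:01:47;11.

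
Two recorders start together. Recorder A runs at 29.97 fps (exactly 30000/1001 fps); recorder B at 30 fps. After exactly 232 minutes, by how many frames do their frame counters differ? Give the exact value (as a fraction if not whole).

417600/1001 frames

232 min = 13920 s.
A emits 30000/1001 × 13920 = 417600000/1001 frames; B emits 30 × 13920 = 417600.
Difference = 417600/1001 frames (≈ 417.1828); B is ahead of A.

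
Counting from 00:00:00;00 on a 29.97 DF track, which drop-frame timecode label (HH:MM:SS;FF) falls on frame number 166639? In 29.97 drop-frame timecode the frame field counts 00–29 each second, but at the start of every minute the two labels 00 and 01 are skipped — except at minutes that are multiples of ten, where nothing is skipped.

Ten DF minutes hold 17982 frames, so frame 166639 lies in block 9 (frames 161838–179819) with 4801 frames into that block.
The block's first minute is 1800 frames and the rest 1798 each; 4801 frames reaches minute 2, so 9 × 18 + 2 × 2 = 166 labels have been skipped so far.
Adding those back, label number 166639 + 166 = 166805 at 30 labels/s is 5560 s + 5 f = 1 h 32 min 40 s frame 5, i.e. 01:32:40;05.

01:32:40;05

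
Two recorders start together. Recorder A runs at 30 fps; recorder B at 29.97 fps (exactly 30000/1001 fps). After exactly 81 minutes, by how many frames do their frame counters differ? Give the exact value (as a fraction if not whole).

81 min = 4860 s.
A emits 30 × 4860 = 145800 frames; B emits 30000/1001 × 4860 = 145800000/1001.
Difference = 145800/1001 frames (≈ 145.6543); B is behind A.

145800/1001 frames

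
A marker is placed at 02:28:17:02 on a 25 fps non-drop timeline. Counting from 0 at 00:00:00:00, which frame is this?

Total seconds to the label: (2 × 3600 + 28 × 60 + 17) = 8897.
Frame index = 8897 × 25 + 2 = 222427.

222427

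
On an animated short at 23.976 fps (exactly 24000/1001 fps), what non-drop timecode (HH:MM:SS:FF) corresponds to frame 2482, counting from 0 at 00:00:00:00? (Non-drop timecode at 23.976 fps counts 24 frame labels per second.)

2482 ÷ 24 = 103 full seconds, remainder 10 frames.
103 s = 0 h 1 min 43 s.
Timecode: 00:01:43:10.

00:01:43:10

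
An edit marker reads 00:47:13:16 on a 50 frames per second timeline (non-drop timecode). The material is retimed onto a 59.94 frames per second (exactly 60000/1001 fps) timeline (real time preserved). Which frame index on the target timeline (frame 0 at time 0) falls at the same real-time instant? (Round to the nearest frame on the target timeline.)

frame 169829

Source frame index: (0×3600 + 47×60 + 13) × 50 + 16 = 141666.
Real time: 141666 / (50) = 70833/25 s.
Target frame: (70833/25) × (60000/1001) = 24285600/143 ≈ 169829.371 → 169829.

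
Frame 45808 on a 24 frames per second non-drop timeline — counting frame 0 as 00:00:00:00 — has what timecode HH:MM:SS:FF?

45808 ÷ 24 = 1908 full seconds, remainder 16 frames.
1908 s = 0 h 31 min 48 s.
Timecode: 00:31:48:16.

00:31:48:16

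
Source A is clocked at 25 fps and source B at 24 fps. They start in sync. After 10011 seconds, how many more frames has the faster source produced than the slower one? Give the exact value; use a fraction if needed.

A emits 25 × 10011 = 250275 frames; B emits 24 × 10011 = 240264.
Difference = 10011 frames; B is behind A.

10011 frames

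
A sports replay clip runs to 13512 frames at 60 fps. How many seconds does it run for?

225.2 seconds

Running time = 13512 / (60) = 225.2 s.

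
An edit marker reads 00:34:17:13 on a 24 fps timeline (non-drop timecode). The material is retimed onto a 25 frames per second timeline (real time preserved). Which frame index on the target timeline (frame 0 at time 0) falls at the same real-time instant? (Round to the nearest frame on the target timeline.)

Source frame index: (0×3600 + 34×60 + 17) × 24 + 13 = 49381.
Real time: 49381 / (24) = 49381/24 s.
Target frame: (49381/24) × (25) = 1234525/24 ≈ 51438.542 → 51439.

frame 51439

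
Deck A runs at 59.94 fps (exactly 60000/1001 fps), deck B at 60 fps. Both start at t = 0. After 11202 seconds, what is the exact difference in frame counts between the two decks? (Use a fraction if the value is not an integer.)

672120/1001 frames

A emits 60000/1001 × 11202 = 672120000/1001 frames; B emits 60 × 11202 = 672120.
Difference = 672120/1001 frames (≈ 671.4486); B is ahead of A.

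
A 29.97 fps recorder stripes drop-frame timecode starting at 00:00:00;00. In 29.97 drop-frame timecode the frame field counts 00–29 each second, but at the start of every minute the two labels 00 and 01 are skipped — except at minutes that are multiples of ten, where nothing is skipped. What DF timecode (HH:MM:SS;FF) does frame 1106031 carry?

Each 10-minute DF block holds 10 × 60 × 30 − 9 × 2 = 17982 frames. 1106031 ÷ 17982 → 61 full blocks, remainder 9129.
Within the partial block the first minute is 1800 frames and each further minute 1798, so 5 further minute boundaries passed. Total skipped labels = 18 × 61 + 2 × 5 = 1108.
Non-drop label index = 1106031 + 1108 = 1107139; at 30 labels/s that is 10:15:04:19, i.e. DF 10:15:04;19.

10:15:04;19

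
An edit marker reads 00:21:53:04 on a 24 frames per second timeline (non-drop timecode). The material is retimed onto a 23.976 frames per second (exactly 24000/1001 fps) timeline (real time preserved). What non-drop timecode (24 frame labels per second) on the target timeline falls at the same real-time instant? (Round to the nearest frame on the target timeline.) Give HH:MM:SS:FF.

Source frame index: (0×3600 + 21×60 + 53) × 24 + 4 = 31516.
Real time: 31516 / (24) = 7879/6 s.
Target frame: (7879/6) × (24000/1001) = 31516000/1001 ≈ 31484.515 → 31485.
At 24 labels/s: frame 31485 → 00:21:51:21.

00:21:51:21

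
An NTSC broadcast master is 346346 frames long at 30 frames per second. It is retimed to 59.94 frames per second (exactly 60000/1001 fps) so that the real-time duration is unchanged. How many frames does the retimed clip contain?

692000 frames

Target frames = source frames × (target rate / source rate) = 346346 × (60000/1001)/(30) = 346346 × 2000/1001 = 692000.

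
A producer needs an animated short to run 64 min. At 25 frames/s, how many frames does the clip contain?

96000 frames

64 min = 3840 s.
Frames = 3840 × 25 = 96000.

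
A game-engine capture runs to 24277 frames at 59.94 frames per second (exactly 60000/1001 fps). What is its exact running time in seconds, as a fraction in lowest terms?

Running time = 24277 ÷ (60000/1001) = 24277 × 1001/60000 = 24301277/60000 s.

24301277/60000 seconds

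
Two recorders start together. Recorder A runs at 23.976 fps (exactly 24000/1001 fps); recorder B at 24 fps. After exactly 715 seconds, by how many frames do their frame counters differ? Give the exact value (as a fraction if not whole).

120/7 frames

A emits 24000/1001 × 715 = 120000/7 frames; B emits 24 × 715 = 17160.
Difference = 120/7 frames (≈ 17.1429); B is ahead of A.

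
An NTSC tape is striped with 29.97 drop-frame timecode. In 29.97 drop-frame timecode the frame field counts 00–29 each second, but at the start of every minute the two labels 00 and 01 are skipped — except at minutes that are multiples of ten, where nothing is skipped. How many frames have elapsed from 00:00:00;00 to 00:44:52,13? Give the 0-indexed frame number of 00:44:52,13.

As if non-drop at 30 labels/s: (0 × 3600 + 44 × 60 + 52) × 30 + 13 = 80773.
Minute boundaries passed: 44; those not divisible by 10: 44 − 4 = 40; dropped labels = 2 × 40 = 80.
Actual frame index = 80773 − 80 = 80693.

80693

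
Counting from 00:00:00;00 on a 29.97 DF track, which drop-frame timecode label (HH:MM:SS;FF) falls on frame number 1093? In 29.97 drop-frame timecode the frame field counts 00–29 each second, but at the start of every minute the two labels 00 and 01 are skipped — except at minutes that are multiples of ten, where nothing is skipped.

00:00:36;13

Each 10-minute DF block holds 10 × 60 × 30 − 9 × 2 = 17982 frames. 1093 ÷ 17982 → 0 full blocks, remainder 1093.
Within the partial block the first minute is 1800 frames and each further minute 1798, so 0 further minute boundaries passed. Total skipped labels = 18 × 0 + 2 × 0 = 0.
Non-drop label index = 1093 + 0 = 1093; at 30 labels/s that is 00:00:36:13, i.e. DF 00:00:36;13.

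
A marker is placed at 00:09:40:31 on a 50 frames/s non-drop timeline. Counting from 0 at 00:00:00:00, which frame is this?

Total seconds to the label: (0 × 3600 + 9 × 60 + 40) = 580.
Frame index = 580 × 50 + 31 = 29031.

frame 29031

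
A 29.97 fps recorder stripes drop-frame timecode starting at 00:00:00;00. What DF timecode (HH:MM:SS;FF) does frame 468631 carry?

04:20:36;19

Each 10-minute DF block holds 10 × 60 × 30 − 9 × 2 = 17982 frames. 468631 ÷ 17982 → 26 full blocks, remainder 1099.
Within the partial block the first minute is 1800 frames and each further minute 1798, so 0 further minute boundaries passed. Total skipped labels = 18 × 26 + 2 × 0 = 468.
Non-drop label index = 468631 + 468 = 469099; at 30 labels/s that is 04:20:36:19, i.e. DF 04:20:36;19.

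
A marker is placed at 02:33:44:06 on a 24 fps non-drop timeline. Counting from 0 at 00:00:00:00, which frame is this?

Total seconds to the label: (2 × 3600 + 33 × 60 + 44) = 9224.
Frame index = 9224 × 24 + 6 = 221382.

221382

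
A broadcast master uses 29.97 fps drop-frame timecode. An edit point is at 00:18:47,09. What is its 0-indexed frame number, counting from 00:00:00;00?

33785

Complete 10-minute blocks: 1, each 17982 frames → 17982.
Remaining 8 whole minutes in the current block: 1800 + 7 × 1798 = 14386 frames.
Within the current minute: 47 × 30 + 9 − 2 = 1417 (labels ;00/;01 skipped at this minute). Total = 17982 + 14386 + 1417 = 33785.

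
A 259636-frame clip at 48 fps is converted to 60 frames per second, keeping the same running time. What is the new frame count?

324545 frames

Target frames = source frames × (target rate / source rate) = 259636 × (60)/(48) = 259636 × 5/4 = 324545.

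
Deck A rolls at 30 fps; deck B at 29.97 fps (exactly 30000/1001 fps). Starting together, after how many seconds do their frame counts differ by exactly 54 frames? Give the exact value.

The gap grows by |30000/1001 − 30| = 30/1001 frames per second.
Time for a 54-frame gap: 54 ÷ (30/1001) = 1801.8 s.

1801.8 seconds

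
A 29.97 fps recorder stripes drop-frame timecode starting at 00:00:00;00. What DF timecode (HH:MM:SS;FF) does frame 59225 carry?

00:32:56;03

Ten DF minutes hold 17982 frames, so frame 59225 lies in block 3 (frames 53946–71927) with 5279 frames into that block.
The block's first minute is 1800 frames and the rest 1798 each; 5279 frames reaches minute 2, so 3 × 18 + 2 × 2 = 58 labels have been skipped so far.
Adding those back, label number 59225 + 58 = 59283 at 30 labels/s is 1976 s + 3 f = 0 h 32 min 56 s frame 3, i.e. 00:32:56;03.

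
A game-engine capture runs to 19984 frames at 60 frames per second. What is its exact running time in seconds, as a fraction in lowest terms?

4996/15 seconds

Running time = 19984 ÷ (60) = 19984 × 1/60 = 4996/15 s.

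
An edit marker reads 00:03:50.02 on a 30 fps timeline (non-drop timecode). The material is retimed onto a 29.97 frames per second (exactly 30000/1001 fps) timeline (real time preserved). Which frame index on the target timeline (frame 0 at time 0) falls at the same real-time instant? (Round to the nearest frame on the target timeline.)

frame 6895

Source frame index: (0×3600 + 3×60 + 50) × 30 + 2 = 6902.
Real time: 6902 / (30) = 3451/15 s.
Target frame: (3451/15) × (30000/1001) = 986000/143 ≈ 6895.105 → 6895.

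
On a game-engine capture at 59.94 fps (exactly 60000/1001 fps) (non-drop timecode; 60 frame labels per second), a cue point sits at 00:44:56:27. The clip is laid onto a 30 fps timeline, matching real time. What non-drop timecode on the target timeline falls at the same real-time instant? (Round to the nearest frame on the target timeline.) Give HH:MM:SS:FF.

Source frame index: (0×3600 + 44×60 + 56) × 60 + 27 = 161787.
Real time: 161787 / (60000/1001) = 53982929/20000 s.
Target frame: (53982929/20000) × (30) = 161948787/2000 ≈ 80974.394 → 80974.
At 30 labels/s: frame 80974 → 00:44:59:04.

00:44:59:04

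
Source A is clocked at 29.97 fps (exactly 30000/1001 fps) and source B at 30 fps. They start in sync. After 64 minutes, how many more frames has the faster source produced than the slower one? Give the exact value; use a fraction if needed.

115200/1001 frames

64 min = 3840 s.
A emits 30000/1001 × 3840 = 115200000/1001 frames; B emits 30 × 3840 = 115200.
Difference = 115200/1001 frames (≈ 115.0849); B is ahead of A.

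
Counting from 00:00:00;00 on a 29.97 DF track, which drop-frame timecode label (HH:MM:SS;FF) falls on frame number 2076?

00:01:09;08

Ten DF minutes hold 17982 frames, so frame 2076 lies in block 0 (frames 0–17981) with 2076 frames into that block.
The block's first minute is 1800 frames and the rest 1798 each; 2076 frames reaches minute 1, so 0 × 18 + 1 × 2 = 2 labels have been skipped so far.
Adding those back, label number 2076 + 2 = 2078 at 30 labels/s is 69 s + 8 f = 0 h 1 min 9 s frame 8, i.e. 00:01:09;08.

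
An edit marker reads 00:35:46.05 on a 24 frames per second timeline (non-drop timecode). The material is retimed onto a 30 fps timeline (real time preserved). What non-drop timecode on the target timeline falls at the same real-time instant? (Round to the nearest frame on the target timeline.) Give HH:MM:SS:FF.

00:35:46:06

Source frame index: (0×3600 + 35×60 + 46) × 24 + 5 = 51509.
Real time: 51509 / (24) = 51509/24 s.
Target frame: (51509/24) × (30) = 257545/4 ≈ 64386.250 → 64386.
At 30 labels/s: frame 64386 → 00:35:46:06.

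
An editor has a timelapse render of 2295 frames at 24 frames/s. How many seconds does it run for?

95.625 seconds

Running time = 2295 / (24) = 95.625 s.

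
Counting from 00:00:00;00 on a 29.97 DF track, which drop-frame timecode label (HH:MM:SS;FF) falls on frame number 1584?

00:00:52;24

Ten DF minutes hold 17982 frames, so frame 1584 lies in block 0 (frames 0–17981) with 1584 frames into that block.
The block's first minute is 1800 frames and the rest 1798 each; 1584 frames reaches minute 0, so 0 × 18 + 0 × 2 = 0 labels have been skipped so far.
Adding those back, label number 1584 + 0 = 1584 at 30 labels/s is 52 s + 24 f = 0 h 0 min 52 s frame 24, i.e. 00:00:52;24.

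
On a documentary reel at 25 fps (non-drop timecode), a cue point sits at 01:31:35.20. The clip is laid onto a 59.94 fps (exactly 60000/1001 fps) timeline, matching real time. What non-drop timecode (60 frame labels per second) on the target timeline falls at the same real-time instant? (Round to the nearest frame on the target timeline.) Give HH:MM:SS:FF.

01:31:30:19

Source frame index: (1×3600 + 31×60 + 35) × 25 + 20 = 137395.
Real time: 137395 / (25) = 27479/5 s.
Target frame: (27479/5) × (60000/1001) = 329748000/1001 ≈ 329418.581 → 329419.
At 60 labels/s: frame 329419 → 01:31:30:19.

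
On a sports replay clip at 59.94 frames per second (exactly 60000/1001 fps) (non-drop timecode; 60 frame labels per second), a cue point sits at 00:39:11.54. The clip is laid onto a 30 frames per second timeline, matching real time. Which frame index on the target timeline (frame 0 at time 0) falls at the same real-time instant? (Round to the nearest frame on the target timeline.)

Source frame index: (0×3600 + 39×60 + 11) × 60 + 54 = 141114.
Real time: 141114 / (60000/1001) = 23542519/10000 s.
Target frame: (23542519/10000) × (30) = 70627557/1000 ≈ 70627.557 → 70628.

frame 70628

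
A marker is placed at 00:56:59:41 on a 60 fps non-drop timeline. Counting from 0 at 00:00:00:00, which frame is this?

Total seconds to the label: (0 × 3600 + 56 × 60 + 59) = 3419.
Frame index = 3419 × 60 + 41 = 205181.

205181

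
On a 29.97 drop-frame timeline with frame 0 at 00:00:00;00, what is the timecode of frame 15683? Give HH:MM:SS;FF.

Ten DF minutes hold 17982 frames, so frame 15683 lies in block 0 (frames 0–17981) with 15683 frames into that block.
The block's first minute is 1800 frames and the rest 1798 each; 15683 frames reaches minute 8, so 0 × 18 + 8 × 2 = 16 labels have been skipped so far.
Adding those back, label number 15683 + 16 = 15699 at 30 labels/s is 523 s + 9 f = 0 h 8 min 43 s frame 9, i.e. 00:08:43;09.

00:08:43;09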